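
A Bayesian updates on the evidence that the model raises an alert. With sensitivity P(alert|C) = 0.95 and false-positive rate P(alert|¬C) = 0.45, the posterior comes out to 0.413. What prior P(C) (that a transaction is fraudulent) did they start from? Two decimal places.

P(C) = 0.25

Bayes' rule in odds form gives O(C|E) = O(C)·[P(E|C)/P(E|¬C)], hence O(C) = O(C|E)/LR.
Posterior odds = 0.413/(1−0.413) = 0.7036. LR = 0.95/0.45 = 2.1111.
Prior odds = 0.7036/2.1111 = 0.3333, so P(C) = 0.3333/(1+0.3333) ≈ 0.25.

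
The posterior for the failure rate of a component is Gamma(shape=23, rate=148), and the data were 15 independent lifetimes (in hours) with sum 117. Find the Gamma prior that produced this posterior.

For an exponential likelihood with a Gamma(α, β) prior on the rate, n observations with total T give posterior Gamma(α+n, β+T).
So α = 23 − 15 = 8 and β = 148 − 117 = 31.

Gamma(shape=8, rate=31)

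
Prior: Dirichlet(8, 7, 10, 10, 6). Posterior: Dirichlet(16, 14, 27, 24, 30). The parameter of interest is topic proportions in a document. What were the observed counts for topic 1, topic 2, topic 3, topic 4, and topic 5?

counts (8, 7, 17, 14, 24)

For a Dirichlet(α) prior with multinomial counts c, the posterior is Dirichlet(α + c) componentwise.
Counts are posterior − prior componentwise: 16−8=8, 14−7=7, 27−10=17, 24−10=14, 30−6=24.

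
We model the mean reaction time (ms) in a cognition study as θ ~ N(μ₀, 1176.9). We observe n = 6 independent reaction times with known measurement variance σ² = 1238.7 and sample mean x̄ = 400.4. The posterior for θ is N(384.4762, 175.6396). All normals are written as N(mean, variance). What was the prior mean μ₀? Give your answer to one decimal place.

μ₀ = 293.7

The posterior mean is a precision-weighted average: μ_n = (τ₀μ₀ + τ_data·x̄)/(τ₀+τ_data), with τ₀=1/σ₀² and τ_data=n/σ².
Here τ₀ = 1/1176.9 = 0.000850 and τ_data = 6/1238.7 = 0.004844, so τ_n = 0.005694.
Rearranging for μ₀: μ₀ = (μ_n·τ_n − τ_data·x̄)/τ₀ = (384.4762·0.005694 − 0.004844·400.4) / 0.000850 = 0.249670/0.000850 ≈ 293.7.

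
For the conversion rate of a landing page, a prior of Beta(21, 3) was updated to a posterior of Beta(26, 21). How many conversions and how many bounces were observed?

5 conversions and 18 bounces

Under Beta–binomial conjugacy the posterior parameters are (α+s, β+f).
So s = 26 − 21 = 5 and f = 21 − 3 = 18.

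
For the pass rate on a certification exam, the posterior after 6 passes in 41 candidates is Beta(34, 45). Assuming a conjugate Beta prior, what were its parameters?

Under Beta–binomial conjugacy the posterior parameters are (α+s, β+f).
Subtract the data counts: 34−6=28, 45−35=10.

Beta(28, 10)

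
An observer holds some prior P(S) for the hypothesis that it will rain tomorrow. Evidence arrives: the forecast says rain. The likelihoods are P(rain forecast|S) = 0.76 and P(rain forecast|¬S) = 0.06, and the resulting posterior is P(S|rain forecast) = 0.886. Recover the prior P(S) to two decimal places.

In odds form, posterior odds = prior odds × likelihood ratio, so prior odds = posterior odds ÷ LR.
Posterior odds = 0.886/(1−0.886) = 7.7719. LR = 0.76/0.06 = 12.6667.
Prior odds = 7.7719/12.6667 = 0.6136, so P(S) = 0.6136/(1+0.6136) ≈ 0.38.

P(S) = 0.38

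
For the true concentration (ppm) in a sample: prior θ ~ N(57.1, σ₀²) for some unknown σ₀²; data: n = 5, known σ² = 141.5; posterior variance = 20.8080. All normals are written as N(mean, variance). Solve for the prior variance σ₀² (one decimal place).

σ₀² = 78.6

For the Normal–Normal model with known σ², precisions add: τ_n = τ₀ + n/σ².
So 1/σ₀² = 1/20.8080 − 5/141.5 = 0.048058 − 0.035336 = 0.012722.
Hence σ₀² = 1/0.012722 ≈ 78.6.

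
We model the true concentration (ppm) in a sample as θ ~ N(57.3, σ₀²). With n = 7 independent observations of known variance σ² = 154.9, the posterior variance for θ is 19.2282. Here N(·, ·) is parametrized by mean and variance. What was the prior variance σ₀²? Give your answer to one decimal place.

For the Normal–Normal model with known σ², precisions add: τ_n = τ₀ + n/σ².
So 1/σ₀² = 1/19.2282 − 7/154.9 = 0.052007 − 0.045190 = 0.006817.
Hence σ₀² = 1/0.006817 ≈ 146.7.

σ₀² = 146.7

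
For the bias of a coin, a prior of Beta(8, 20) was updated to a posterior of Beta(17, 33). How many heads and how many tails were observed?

9 heads and 13 tails

Beta is conjugate to the binomial likelihood: posterior = Beta(α+s, β+f).
So s = 17 − 8 = 9 and f = 33 − 20 = 13.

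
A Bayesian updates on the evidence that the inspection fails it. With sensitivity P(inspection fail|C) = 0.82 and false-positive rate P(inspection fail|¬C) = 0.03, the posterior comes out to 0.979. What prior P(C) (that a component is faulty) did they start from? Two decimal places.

In odds form, posterior odds = prior odds × likelihood ratio, so prior odds = posterior odds ÷ LR.
Posterior odds = 0.979/(1−0.979) = 46.6190. LR = 0.82/0.03 = 27.3333.
Prior odds = 46.6190/27.3333 = 1.7056, so P(C) = 1.7056/(1+1.7056) ≈ 0.63.

P(C) = 0.63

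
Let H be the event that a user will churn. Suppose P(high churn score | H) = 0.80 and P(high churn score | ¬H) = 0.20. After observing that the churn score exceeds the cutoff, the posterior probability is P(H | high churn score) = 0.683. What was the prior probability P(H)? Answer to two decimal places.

P(H) = 0.35

In odds form, posterior odds = prior odds × likelihood ratio, so prior odds = posterior odds ÷ LR.
Posterior odds = 0.683/(1−0.683) = 2.1546. LR = 0.80/0.20 = 4.0000.
Prior odds = 2.1546/4.0000 = 0.5386, so P(H) = 0.5386/(1+0.5386) ≈ 0.35.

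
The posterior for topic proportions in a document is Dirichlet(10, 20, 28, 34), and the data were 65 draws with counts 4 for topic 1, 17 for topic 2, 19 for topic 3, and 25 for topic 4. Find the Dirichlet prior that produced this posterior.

Dirichlet(6, 3, 9, 9)

For a Dirichlet(α) prior with multinomial counts c, the posterior is Dirichlet(α + c) componentwise.
Subtract each count from the matching posterior parameter: 10−4=6, 20−17=3, 28−19=9, 34−25=9.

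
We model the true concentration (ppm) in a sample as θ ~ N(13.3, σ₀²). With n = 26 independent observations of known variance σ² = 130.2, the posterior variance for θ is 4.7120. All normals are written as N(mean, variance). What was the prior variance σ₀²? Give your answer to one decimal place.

For the Normal–Normal model with known σ², precisions add: τ_n = τ₀ + n/σ².
So 1/σ₀² = 1/4.7120 − 26/130.2 = 0.212224 − 0.199693 = 0.012531.
Hence σ₀² = 1/0.012531 ≈ 79.8.

σ₀² = 79.8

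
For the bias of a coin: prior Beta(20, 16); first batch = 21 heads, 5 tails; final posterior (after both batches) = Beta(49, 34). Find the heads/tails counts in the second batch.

Sequential conjugate updates are equivalent to a single update on the pooled data, so total successes = posterior α − prior α and total failures = posterior β − prior β.
Total across both batches: 49−20=29 heads, 34−16=18 tails.
Subtract the first batch: 29−21=8 heads and 18−5=13 tails.

8 heads and 13 tails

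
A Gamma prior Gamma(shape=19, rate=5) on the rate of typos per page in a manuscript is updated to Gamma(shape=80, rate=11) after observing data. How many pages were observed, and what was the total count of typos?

n = 6 pages with total 61 typos

A Gamma(α, β) prior (rate parametrization) on a Poisson rate with n observations summing to S gives posterior Gamma(α+S, β+n).
Matching: Σxᵢ = 80 − 19 = 61 and n = 11 − 5 = 6.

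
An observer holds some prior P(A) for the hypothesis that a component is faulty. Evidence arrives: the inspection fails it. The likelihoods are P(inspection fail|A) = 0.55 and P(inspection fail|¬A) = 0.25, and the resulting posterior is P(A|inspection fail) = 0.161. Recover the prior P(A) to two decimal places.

Bayes' rule in odds form gives O(A|E) = O(A)·[P(E|A)/P(E|¬A)], hence O(A) = O(A|E)/LR.
Posterior odds = 0.161/(1−0.161) = 0.1919. LR = 0.55/0.25 = 2.2000.
Prior odds = 0.1919/2.2000 = 0.0872, so P(A) = 0.0872/(1+0.0872) ≈ 0.08.

P(A) = 0.08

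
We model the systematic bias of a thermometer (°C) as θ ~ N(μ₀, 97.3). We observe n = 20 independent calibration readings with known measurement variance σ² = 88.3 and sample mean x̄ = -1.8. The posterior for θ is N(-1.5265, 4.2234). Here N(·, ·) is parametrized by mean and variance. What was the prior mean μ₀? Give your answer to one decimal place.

With known observation variance, the Normal–Normal posterior has precision τ_n = τ₀ + n/σ² and mean μ_n = (τ₀μ₀ + (n/σ²)x̄)/τ_n.
Here τ₀ = 1/97.3 = 0.010277 and τ_data = 20/88.3 = 0.226501, so τ_n = 0.236778.
Rearranging for μ₀: μ₀ = (μ_n·τ_n − τ_data·x̄)/τ₀ = (-1.5265·0.236778 − 0.226501·-1.8) / 0.010277 = 0.046260/0.010277 ≈ 4.5.

μ₀ = 4.5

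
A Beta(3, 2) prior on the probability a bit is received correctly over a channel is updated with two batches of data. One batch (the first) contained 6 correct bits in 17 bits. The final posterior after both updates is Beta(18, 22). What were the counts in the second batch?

Because Beta–binomial updating is additive in the counts, the combined data contributed (α_post−α_prior, β_post−β_prior) successes and failures.
Total across both batches: 18−3=15 correct bits, 22−2=20 errors.
Subtract the first batch: 15−6=9 correct bits and 20−11=9 errors.

9 correct bits and 9 errors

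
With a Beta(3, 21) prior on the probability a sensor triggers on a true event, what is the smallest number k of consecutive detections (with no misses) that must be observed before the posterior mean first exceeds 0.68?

k = 42

After k detections and 0 misses the posterior is Beta(3+k, 21), with mean (3+k)/(3+21+k).
Set (3+k)/(24+k) > 0.68 and solve: k > (0.68·24 − 3)/(1 − 0.68) = 41.625.
The smallest integer exceeding 41.625 is 42.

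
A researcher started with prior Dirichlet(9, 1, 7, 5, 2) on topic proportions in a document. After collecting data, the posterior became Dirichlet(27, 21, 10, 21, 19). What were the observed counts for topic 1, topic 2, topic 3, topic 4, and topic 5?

For a Dirichlet(α) prior with multinomial counts c, the posterior is Dirichlet(α + c) componentwise.
Counts are posterior − prior componentwise: 27−9=18, 21−1=20, 10−7=3, 21−5=16, 19−2=17.

counts (18, 20, 3, 16, 17)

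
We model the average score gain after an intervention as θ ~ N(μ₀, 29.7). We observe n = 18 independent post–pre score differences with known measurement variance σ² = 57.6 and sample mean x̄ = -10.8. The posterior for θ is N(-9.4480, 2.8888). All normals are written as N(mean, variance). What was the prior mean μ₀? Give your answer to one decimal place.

μ₀ = 3.1

With known observation variance, the Normal–Normal posterior has precision τ_n = τ₀ + n/σ² and mean μ_n = (τ₀μ₀ + (n/σ²)x̄)/τ_n.
Here τ₀ = 1/29.7 = 0.033670 and τ_data = 18/57.6 = 0.312500, so τ_n = 0.346170.
Rearranging for μ₀: μ₀ = (μ_n·τ_n − τ_data·x̄)/τ₀ = (-9.4480·0.346170 − 0.312500·-10.8) / 0.033670 = 0.104386/0.033670 ≈ 3.1.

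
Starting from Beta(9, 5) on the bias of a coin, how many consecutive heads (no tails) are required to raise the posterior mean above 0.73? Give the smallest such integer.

After k heads and 0 tails the posterior is Beta(9+k, 5), with mean (9+k)/(9+5+k).
Set (9+k)/(14+k) > 0.73 and solve: k > (0.73·14 − 9)/(1 − 0.73) = 4.519.
The smallest integer exceeding 4.519 is 5.

k = 5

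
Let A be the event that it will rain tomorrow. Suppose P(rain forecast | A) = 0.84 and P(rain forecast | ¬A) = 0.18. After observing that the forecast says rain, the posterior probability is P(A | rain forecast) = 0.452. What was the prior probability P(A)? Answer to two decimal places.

P(A) = 0.15

In odds form, posterior odds = prior odds × likelihood ratio, so prior odds = posterior odds ÷ LR.
Posterior odds = 0.452/(1−0.452) = 0.8248. LR = 0.84/0.18 = 4.6667.
Prior odds = 0.8248/4.6667 = 0.1767, so P(A) = 0.1767/(1+0.1767) ≈ 0.15.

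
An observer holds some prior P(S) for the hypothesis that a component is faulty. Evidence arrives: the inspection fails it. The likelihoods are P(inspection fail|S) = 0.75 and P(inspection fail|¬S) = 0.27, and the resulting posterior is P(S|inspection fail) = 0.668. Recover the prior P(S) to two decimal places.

P(S) = 0.42

In odds form, posterior odds = prior odds × likelihood ratio, so prior odds = posterior odds ÷ LR.
Posterior odds = 0.668/(1−0.668) = 2.0120. LR = 0.75/0.27 = 2.7778.
Prior odds = 2.0120/2.7778 = 0.7243, so P(S) = 0.7243/(1+0.7243) ≈ 0.42.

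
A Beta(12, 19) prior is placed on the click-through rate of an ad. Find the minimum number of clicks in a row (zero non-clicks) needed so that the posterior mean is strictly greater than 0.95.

After k clicks and 0 non-clicks the posterior is Beta(12+k, 19), with mean (12+k)/(12+19+k).
Set (12+k)/(31+k) > 0.95 and solve: k > (0.95·31 − 12)/(1 − 0.95) = 349.000.
The smallest integer exceeding 349.000 is 350, and checking k=350: (362)/(381) = 0.9501 > 0.95.

k = 350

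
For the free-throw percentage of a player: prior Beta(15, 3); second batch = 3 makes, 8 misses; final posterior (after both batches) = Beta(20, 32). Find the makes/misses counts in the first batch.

Sequential conjugate updates are equivalent to a single update on the pooled data, so total successes = posterior α − prior α and total failures = posterior β − prior β.
Total across both batches: 20−15=5 makes, 32−3=29 misses.
Subtract the second batch: 5−3=2 makes and 29−8=21 misses.

2 makes and 21 misses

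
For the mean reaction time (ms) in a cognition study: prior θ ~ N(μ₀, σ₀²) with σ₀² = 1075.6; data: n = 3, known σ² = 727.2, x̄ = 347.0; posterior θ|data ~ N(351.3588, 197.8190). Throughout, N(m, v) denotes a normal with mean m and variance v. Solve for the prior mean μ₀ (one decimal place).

μ₀ = 370.7

The posterior mean is a precision-weighted average: μ_n = (τ₀μ₀ + τ_data·x̄)/(τ₀+τ_data), with τ₀=1/σ₀² and τ_data=n/σ².
Here τ₀ = 1/1075.6 = 0.000930 and τ_data = 3/727.2 = 0.004125, so τ_n = 0.005055.
Rearranging for μ₀: μ₀ = (μ_n·τ_n − τ_data·x̄)/τ₀ = (351.3588·0.005055 − 0.004125·347.0) / 0.000930 = 0.344744/0.000930 ≈ 370.7.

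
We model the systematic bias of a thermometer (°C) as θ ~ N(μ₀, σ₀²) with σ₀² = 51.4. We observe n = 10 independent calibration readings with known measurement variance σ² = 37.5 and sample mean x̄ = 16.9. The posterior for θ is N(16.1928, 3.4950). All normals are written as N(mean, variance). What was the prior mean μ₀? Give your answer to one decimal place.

μ₀ = 6.5

With known observation variance, the Normal–Normal posterior has precision τ_n = τ₀ + n/σ² and mean μ_n = (τ₀μ₀ + (n/σ²)x̄)/τ_n.
Here τ₀ = 1/51.4 = 0.019455 and τ_data = 10/37.5 = 0.266667, so τ_n = 0.286122.
Rearranging for μ₀: μ₀ = (μ_n·τ_n − τ_data·x̄)/τ₀ = (16.1928·0.286122 − 0.266667·16.9) / 0.019455 = 0.126444/0.019455 ≈ 6.5.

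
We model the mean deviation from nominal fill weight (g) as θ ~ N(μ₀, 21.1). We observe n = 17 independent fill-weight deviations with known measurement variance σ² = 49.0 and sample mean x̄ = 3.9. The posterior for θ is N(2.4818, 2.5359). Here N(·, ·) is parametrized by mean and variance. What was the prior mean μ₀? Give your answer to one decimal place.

μ₀ = -7.9

With known observation variance, the Normal–Normal posterior has precision τ_n = τ₀ + n/σ² and mean μ_n = (τ₀μ₀ + (n/σ²)x̄)/τ_n.
Here τ₀ = 1/21.1 = 0.047393 and τ_data = 17/49.0 = 0.346939, so τ_n = 0.394332.
Rearranging for μ₀: μ₀ = (μ_n·τ_n − τ_data·x̄)/τ₀ = (2.4818·0.394332 − 0.346939·3.9) / 0.047393 = -0.374409/0.047393 ≈ -7.9.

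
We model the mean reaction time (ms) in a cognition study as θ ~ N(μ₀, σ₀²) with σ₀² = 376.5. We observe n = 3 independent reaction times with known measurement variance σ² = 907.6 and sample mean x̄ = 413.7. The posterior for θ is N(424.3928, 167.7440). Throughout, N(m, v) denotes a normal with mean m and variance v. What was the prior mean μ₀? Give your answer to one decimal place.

With known observation variance, the Normal–Normal posterior has precision τ_n = τ₀ + n/σ² and mean μ_n = (τ₀μ₀ + (n/σ²)x̄)/τ_n.
Here τ₀ = 1/376.5 = 0.002656 and τ_data = 3/907.6 = 0.003305, so τ_n = 0.005961.
Rearranging for μ₀: μ₀ = (μ_n·τ_n − τ_data·x̄)/τ₀ = (424.3928·0.005961 − 0.003305·413.7) / 0.002656 = 1.162527/0.002656 ≈ 437.7.

μ₀ = 437.7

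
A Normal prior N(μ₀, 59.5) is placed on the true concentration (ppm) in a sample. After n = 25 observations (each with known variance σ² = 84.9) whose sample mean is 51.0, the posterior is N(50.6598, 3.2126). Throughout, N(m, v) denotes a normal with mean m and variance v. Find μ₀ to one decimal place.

μ₀ = 44.7

With known observation variance, the Normal–Normal posterior has precision τ_n = τ₀ + n/σ² and mean μ_n = (τ₀μ₀ + (n/σ²)x̄)/τ_n.
Here τ₀ = 1/59.5 = 0.016807 and τ_data = 25/84.9 = 0.294464, so τ_n = 0.311271.
Rearranging for μ₀: μ₀ = (μ_n·τ_n − τ_data·x̄)/τ₀ = (50.6598·0.311271 − 0.294464·51.0) / 0.016807 = 0.751263/0.016807 ≈ 44.7.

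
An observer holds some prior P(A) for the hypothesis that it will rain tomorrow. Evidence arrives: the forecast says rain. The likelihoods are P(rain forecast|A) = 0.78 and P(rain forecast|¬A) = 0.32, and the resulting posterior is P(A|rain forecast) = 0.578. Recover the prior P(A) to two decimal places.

P(A) = 0.36

Bayes' rule in odds form gives O(A|E) = O(A)·[P(E|A)/P(E|¬A)], hence O(A) = O(A|E)/LR.
Posterior odds = 0.578/(1−0.578) = 1.3697. LR = 0.78/0.32 = 2.4375.
Prior odds = 1.3697/2.4375 = 0.5619, so P(A) = 0.5619/(1+0.5619) ≈ 0.36.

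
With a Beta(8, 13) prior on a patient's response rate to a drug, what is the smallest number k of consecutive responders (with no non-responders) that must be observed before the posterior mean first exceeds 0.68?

k = 20

After k responders and 0 non-responders the posterior is Beta(8+k, 13), with mean (8+k)/(8+13+k).
Set (8+k)/(21+k) > 0.68 and solve: k > (0.68·21 − 8)/(1 − 0.68) = 19.625.
The smallest integer exceeding 19.625 is 20, and checking k=20: (28)/(41) = 0.6829 > 0.68.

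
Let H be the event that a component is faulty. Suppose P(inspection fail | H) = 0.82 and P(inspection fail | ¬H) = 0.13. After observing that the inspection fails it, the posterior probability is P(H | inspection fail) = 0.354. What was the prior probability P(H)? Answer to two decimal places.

P(H) = 0.08

In odds form, posterior odds = prior odds × likelihood ratio, so prior odds = posterior odds ÷ LR.
Posterior odds = 0.354/(1−0.354) = 0.5480. LR = 0.82/0.13 = 6.3077.
Prior odds = 0.5480/6.3077 = 0.0869, so P(H) = 0.0869/(1+0.0869) ≈ 0.08.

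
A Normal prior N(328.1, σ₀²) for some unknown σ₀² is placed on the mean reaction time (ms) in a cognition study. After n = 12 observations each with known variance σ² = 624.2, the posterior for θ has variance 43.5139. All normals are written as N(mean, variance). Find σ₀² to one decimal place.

Posterior precision equals prior precision plus data precision: 1/σ_n² = 1/σ₀² + n/σ².
So 1/σ₀² = 1/43.5139 − 12/624.2 = 0.022981 − 0.019225 = 0.003756.
Hence σ₀² = 1/0.003756 ≈ 266.2.

σ₀² = 266.2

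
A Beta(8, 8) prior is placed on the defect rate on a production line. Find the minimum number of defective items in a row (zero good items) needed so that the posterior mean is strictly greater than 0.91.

After k defective items and 0 good items the posterior is Beta(8+k, 8), with mean (8+k)/(8+8+k).
Set (8+k)/(16+k) > 0.91 and solve: k > (0.91·16 − 8)/(1 − 0.91) = 72.889.
The smallest integer exceeding 72.889 is 73.

k = 73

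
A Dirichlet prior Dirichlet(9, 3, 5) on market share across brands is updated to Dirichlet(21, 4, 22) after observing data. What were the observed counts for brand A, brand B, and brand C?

For a Dirichlet(α) prior with multinomial counts c, the posterior is Dirichlet(α + c) componentwise.
Counts are posterior − prior componentwise: 21−9=12, 4−3=1, 22−5=17.

counts (12, 1, 17)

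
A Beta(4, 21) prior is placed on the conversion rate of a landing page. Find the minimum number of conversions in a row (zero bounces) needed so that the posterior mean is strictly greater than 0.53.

k = 20

After k conversions and 0 bounces the posterior is Beta(4+k, 21), with mean (4+k)/(4+21+k).
Set (4+k)/(25+k) > 0.53 and solve: k > (0.53·25 − 4)/(1 − 0.53) = 19.681.
The smallest integer exceeding 19.681 is 20.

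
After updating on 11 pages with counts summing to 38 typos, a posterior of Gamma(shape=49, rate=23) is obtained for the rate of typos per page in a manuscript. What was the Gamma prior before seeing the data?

A Gamma(α, β) prior (rate parametrization) on a Poisson rate with n observations summing to S gives posterior Gamma(α+S, β+n).
So α = 49 − 38 = 11 and β = 23 − 11 = 12.

Gamma(shape=11, rate=12)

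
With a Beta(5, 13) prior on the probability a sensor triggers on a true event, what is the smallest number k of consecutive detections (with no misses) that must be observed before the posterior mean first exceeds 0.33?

k = 2

After k detections and 0 misses the posterior is Beta(5+k, 13), with mean (5+k)/(5+13+k).
Set (5+k)/(18+k) > 0.33 and solve: k > (0.33·18 − 5)/(1 − 0.33) = 1.403.
The smallest integer exceeding 1.403 is 2.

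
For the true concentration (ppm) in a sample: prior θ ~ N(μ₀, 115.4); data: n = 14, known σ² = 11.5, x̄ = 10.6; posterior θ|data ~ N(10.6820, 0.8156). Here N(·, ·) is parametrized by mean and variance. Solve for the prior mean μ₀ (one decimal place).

With known observation variance, the Normal–Normal posterior has precision τ_n = τ₀ + n/σ² and mean μ_n = (τ₀μ₀ + (n/σ²)x̄)/τ_n.
Here τ₀ = 1/115.4 = 0.008666 and τ_data = 14/11.5 = 1.217391, so τ_n = 1.226057.
Rearranging for μ₀: μ₀ = (μ_n·τ_n − τ_data·x̄)/τ₀ = (10.6820·1.226057 − 1.217391·10.6) / 0.008666 = 0.192396/0.008666 ≈ 22.2.

μ₀ = 22.2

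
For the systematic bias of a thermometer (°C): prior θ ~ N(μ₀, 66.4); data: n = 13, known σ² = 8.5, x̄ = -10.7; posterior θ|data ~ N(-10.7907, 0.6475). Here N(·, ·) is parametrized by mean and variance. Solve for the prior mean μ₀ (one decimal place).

The posterior mean is a precision-weighted average: μ_n = (τ₀μ₀ + τ_data·x̄)/(τ₀+τ_data), with τ₀=1/σ₀² and τ_data=n/σ².
Here τ₀ = 1/66.4 = 0.015060 and τ_data = 13/8.5 = 1.529412, so τ_n = 1.544472.
Rearranging for μ₀: μ₀ = (μ_n·τ_n − τ_data·x̄)/τ₀ = (-10.7907·1.544472 − 1.529412·-10.7) / 0.015060 = -0.301226/0.015060 ≈ -20.0.

μ₀ = -20.0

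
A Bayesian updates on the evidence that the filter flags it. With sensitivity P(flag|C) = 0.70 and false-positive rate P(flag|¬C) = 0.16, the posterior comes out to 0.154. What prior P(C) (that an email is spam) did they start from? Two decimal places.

P(C) = 0.04

In odds form, posterior odds = prior odds × likelihood ratio, so prior odds = posterior odds ÷ LR.
Posterior odds = 0.154/(1−0.154) = 0.1820. LR = 0.70/0.16 = 4.3750.
Prior odds = 0.1820/4.3750 = 0.0416, so P(C) = 0.0416/(1+0.0416) ≈ 0.04.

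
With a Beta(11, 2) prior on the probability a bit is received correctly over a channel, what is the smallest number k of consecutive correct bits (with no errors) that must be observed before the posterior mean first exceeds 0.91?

k = 10

After k correct bits and 0 errors the posterior is Beta(11+k, 2), with mean (11+k)/(11+2+k).
Set (11+k)/(13+k) > 0.91 and solve: k > (0.91·13 − 11)/(1 − 0.91) = 9.222.
The smallest integer exceeding 9.222 is 10.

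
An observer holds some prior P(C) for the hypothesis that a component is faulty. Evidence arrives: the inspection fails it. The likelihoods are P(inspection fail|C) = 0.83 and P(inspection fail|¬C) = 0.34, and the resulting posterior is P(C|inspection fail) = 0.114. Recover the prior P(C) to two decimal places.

P(C) = 0.05

Bayes' rule in odds form gives O(C|E) = O(C)·[P(E|C)/P(E|¬C)], hence O(C) = O(C|E)/LR.
Posterior odds = 0.114/(1−0.114) = 0.1287. LR = 0.83/0.34 = 2.4412.
Prior odds = 0.1287/2.4412 = 0.0527, so P(C) = 0.0527/(1+0.0527) ≈ 0.05.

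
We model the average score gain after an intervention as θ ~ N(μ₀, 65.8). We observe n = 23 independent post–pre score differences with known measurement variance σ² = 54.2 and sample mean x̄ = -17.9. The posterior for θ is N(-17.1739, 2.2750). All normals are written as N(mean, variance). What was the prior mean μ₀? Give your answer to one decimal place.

The posterior mean is a precision-weighted average: μ_n = (τ₀μ₀ + τ_data·x̄)/(τ₀+τ_data), with τ₀=1/σ₀² and τ_data=n/σ².
Here τ₀ = 1/65.8 = 0.015198 and τ_data = 23/54.2 = 0.424354, so τ_n = 0.439552.
Rearranging for μ₀: μ₀ = (μ_n·τ_n − τ_data·x̄)/τ₀ = (-17.1739·0.439552 − 0.424354·-17.9) / 0.015198 = 0.047115/0.015198 ≈ 3.1.

μ₀ = 3.1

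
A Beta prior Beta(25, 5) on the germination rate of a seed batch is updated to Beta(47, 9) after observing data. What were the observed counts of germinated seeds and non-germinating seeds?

22 germinated seeds and 4 non-germinating seeds

Under Beta–binomial conjugacy the posterior parameters are (a+s, b+f).
So s = 47 − 25 = 22 and f = 9 − 5 = 4.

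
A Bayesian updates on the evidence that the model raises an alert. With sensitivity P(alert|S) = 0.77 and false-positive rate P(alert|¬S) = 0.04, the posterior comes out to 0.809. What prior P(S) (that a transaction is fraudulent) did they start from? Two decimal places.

In odds form, posterior odds = prior odds × likelihood ratio, so prior odds = posterior odds ÷ LR.
Posterior odds = 0.809/(1−0.809) = 4.2356. LR = 0.77/0.04 = 19.2500.
Prior odds = 4.2356/19.2500 = 0.2200, so P(S) = 0.2200/(1+0.2200) ≈ 0.18.

P(S) = 0.18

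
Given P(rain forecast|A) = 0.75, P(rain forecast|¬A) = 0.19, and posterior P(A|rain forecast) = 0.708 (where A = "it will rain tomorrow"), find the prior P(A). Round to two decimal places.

Bayes' rule in odds form gives O(A|E) = O(A)·[P(E|A)/P(E|¬A)], hence O(A) = O(A|E)/LR.
Posterior odds = 0.708/(1−0.708) = 2.4247. LR = 0.75/0.19 = 3.9474.
Prior odds = 2.4247/3.9474 = 0.6143, so P(A) = 0.6143/(1+0.6143) ≈ 0.38.

P(A) = 0.38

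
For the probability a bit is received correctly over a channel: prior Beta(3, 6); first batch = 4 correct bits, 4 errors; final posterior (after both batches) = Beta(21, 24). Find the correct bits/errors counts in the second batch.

14 correct bits and 14 errors

Because Beta–binomial updating is additive in the counts, the combined data contributed (α_post−α_prior, β_post−β_prior) successes and failures.
Total across both batches: 21−3=18 correct bits, 24−6=18 errors.
Subtract the first batch: 18−4=14 correct bits and 18−4=14 errors.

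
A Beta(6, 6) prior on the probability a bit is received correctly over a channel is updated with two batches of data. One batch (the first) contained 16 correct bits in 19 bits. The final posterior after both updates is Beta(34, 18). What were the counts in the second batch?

Sequential conjugate updates are equivalent to a single update on the pooled data, so total successes = posterior α − prior α and total failures = posterior β − prior β.
Total across both batches: 34−6=28 correct bits, 18−6=12 errors.
Subtract the first batch: 28−16=12 correct bits and 12−3=9 errors.

12 correct bits and 9 errors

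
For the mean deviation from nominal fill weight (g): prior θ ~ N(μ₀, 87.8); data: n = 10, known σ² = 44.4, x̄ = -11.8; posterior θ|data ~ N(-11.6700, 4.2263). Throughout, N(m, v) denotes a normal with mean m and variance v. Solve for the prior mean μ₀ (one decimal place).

The posterior mean is a precision-weighted average: μ_n = (τ₀μ₀ + τ_data·x̄)/(τ₀+τ_data), with τ₀=1/σ₀² and τ_data=n/σ².
Here τ₀ = 1/87.8 = 0.011390 and τ_data = 10/44.4 = 0.225225, so τ_n = 0.236615.
Rearranging for μ₀: μ₀ = (μ_n·τ_n − τ_data·x̄)/τ₀ = (-11.6700·0.236615 − 0.225225·-11.8) / 0.011390 = -0.103642/0.011390 ≈ -9.1.

μ₀ = -9.1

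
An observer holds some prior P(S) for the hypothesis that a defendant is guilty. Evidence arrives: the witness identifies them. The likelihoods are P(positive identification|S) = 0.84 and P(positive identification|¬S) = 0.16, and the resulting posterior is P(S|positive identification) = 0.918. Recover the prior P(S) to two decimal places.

Bayes' rule in odds form gives O(S|E) = O(S)·[P(E|S)/P(E|¬S)], hence O(S) = O(S|E)/LR.
Posterior odds = 0.918/(1−0.918) = 11.1951. LR = 0.84/0.16 = 5.2500.
Prior odds = 11.1951/5.2500 = 2.1324, so P(S) = 2.1324/(1+2.1324) ≈ 0.68.

P(S) = 0.68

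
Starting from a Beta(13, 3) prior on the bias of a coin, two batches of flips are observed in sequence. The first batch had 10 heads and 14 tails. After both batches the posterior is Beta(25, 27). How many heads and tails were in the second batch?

2 heads and 10 tails

Because Beta–binomial updating is additive in the counts, the combined data contributed (α_post−α_prior, β_post−β_prior) successes and failures.
Total across both batches: 25−13=12 heads, 27−3=24 tails.
Subtract the first batch: 12−10=2 heads and 24−14=10 tails.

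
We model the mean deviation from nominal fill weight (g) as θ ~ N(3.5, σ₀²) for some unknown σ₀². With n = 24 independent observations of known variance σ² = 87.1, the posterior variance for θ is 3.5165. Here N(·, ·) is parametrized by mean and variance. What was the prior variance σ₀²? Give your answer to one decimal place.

For the Normal–Normal model with known σ², precisions add: τ_n = τ₀ + n/σ².
So 1/σ₀² = 1/3.5165 − 24/87.1 = 0.284374 − 0.275545 = 0.008829.
Hence σ₀² = 1/0.008829 ≈ 113.3.

σ₀² = 113.3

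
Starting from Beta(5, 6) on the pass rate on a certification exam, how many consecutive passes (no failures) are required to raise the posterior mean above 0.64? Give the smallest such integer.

After k passes and 0 failures the posterior is Beta(5+k, 6), with mean (5+k)/(5+6+k).
Set (5+k)/(11+k) > 0.64 and solve: k > (0.64·11 − 5)/(1 − 0.64) = 5.667.
The smallest integer exceeding 5.667 is 6.

k = 6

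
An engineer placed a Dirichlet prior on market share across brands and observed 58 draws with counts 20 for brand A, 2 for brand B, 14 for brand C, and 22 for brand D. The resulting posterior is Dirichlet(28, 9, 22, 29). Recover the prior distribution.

Dirichlet(8, 7, 8, 7)

For a Dirichlet(α) prior with multinomial counts c, the posterior is Dirichlet(α + c) componentwise.
Subtract each count from the matching posterior parameter: 28−20=8, 9−2=7, 22−14=8, 29−22=7.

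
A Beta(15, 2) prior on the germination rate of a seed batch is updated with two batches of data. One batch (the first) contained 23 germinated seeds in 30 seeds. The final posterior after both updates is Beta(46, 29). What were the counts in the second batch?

Sequential conjugate updates are equivalent to a single update on the pooled data, so total successes = posterior α − prior α and total failures = posterior β − prior β.
Total across both batches: 46−15=31 germinated seeds, 29−2=27 non-germinating seeds.
Subtract the first batch: 31−23=8 germinated seeds and 27−7=20 non-germinating seeds.

8 germinated seeds and 20 non-germinating seeds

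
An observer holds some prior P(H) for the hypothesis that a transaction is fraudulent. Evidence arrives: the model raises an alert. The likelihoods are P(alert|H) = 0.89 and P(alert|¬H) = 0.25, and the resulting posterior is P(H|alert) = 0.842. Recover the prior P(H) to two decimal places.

P(H) = 0.60

In odds form, posterior odds = prior odds × likelihood ratio, so prior odds = posterior odds ÷ LR.
Posterior odds = 0.842/(1−0.842) = 5.3291. LR = 0.89/0.25 = 3.5600.
Prior odds = 5.3291/3.5600 = 1.4969, so P(H) = 1.4969/(1+1.4969) ≈ 0.60.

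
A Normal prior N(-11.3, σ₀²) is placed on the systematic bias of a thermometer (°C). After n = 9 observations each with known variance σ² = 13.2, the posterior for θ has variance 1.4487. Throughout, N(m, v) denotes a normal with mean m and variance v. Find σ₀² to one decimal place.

For the Normal–Normal model with known σ², precisions add: τ_n = τ₀ + n/σ².
So 1/σ₀² = 1/1.4487 − 9/13.2 = 0.690274 − 0.681818 = 0.008456.
Hence σ₀² = 1/0.008456 ≈ 118.3.

σ₀² = 118.3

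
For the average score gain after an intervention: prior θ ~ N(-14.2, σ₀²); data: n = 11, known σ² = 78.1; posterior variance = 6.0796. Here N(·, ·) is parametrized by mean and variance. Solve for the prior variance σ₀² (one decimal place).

σ₀² = 42.3

For the Normal–Normal model with known σ², precisions add: τ_n = τ₀ + n/σ².
So 1/σ₀² = 1/6.0796 − 11/78.1 = 0.164485 − 0.140845 = 0.023640.
Hence σ₀² = 1/0.023640 ≈ 42.3.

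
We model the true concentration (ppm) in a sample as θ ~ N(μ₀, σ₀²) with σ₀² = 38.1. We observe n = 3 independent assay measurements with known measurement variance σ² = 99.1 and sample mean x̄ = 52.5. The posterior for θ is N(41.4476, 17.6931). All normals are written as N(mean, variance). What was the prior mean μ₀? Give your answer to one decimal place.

μ₀ = 28.7

With known observation variance, the Normal–Normal posterior has precision τ_n = τ₀ + n/σ² and mean μ_n = (τ₀μ₀ + (n/σ²)x̄)/τ_n.
Here τ₀ = 1/38.1 = 0.026247 and τ_data = 3/99.1 = 0.030272, so τ_n = 0.056519.
Rearranging for μ₀: μ₀ = (μ_n·τ_n − τ_data·x̄)/τ₀ = (41.4476·0.056519 − 0.030272·52.5) / 0.026247 = 0.753297/0.026247 ≈ 28.7.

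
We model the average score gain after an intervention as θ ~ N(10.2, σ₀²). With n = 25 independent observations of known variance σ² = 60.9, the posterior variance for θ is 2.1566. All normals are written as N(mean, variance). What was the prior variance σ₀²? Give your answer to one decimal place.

Posterior precision equals prior precision plus data precision: 1/σ_n² = 1/σ₀² + n/σ².
So 1/σ₀² = 1/2.1566 − 25/60.9 = 0.463693 − 0.410509 = 0.053184.
Hence σ₀² = 1/0.053184 ≈ 18.8.

σ₀² = 18.8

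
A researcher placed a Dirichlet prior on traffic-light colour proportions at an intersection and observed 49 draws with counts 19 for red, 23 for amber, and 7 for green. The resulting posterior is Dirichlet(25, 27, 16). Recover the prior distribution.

Dirichlet(6, 4, 9)

For a Dirichlet(α) prior with multinomial counts c, the posterior is Dirichlet(α + c) componentwise.
Subtract each count from the matching posterior parameter: 25−19=6, 27−23=4, 16−7=9.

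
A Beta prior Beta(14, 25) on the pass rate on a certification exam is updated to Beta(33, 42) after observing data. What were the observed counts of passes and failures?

19 passes and 17 failures

Beta is conjugate to the binomial likelihood: posterior = Beta(a+s, b+f).
So s = 33 − 14 = 19 and f = 42 − 25 = 17.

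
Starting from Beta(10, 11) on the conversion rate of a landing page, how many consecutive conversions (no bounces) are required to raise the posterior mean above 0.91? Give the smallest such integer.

After k conversions and 0 bounces the posterior is Beta(10+k, 11), with mean (10+k)/(10+11+k).
Set (10+k)/(21+k) > 0.91 and solve: k > (0.91·21 − 10)/(1 − 0.91) = 101.222.
The smallest integer exceeding 101.222 is 102.

k = 102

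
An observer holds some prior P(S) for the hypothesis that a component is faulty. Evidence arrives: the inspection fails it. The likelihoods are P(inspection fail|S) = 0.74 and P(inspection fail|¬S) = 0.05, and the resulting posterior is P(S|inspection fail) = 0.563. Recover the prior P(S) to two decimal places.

In odds form, posterior odds = prior odds × likelihood ratio, so prior odds = posterior odds ÷ LR.
Posterior odds = 0.563/(1−0.563) = 1.2883. LR = 0.74/0.05 = 14.8000.
Prior odds = 1.2883/14.8000 = 0.0870, so P(S) = 0.0870/(1+0.0870) ≈ 0.08.

P(S) = 0.08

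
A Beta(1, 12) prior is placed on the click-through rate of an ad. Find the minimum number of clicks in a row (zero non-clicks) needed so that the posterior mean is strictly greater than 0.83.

After k clicks and 0 non-clicks the posterior is Beta(1+k, 12), with mean (1+k)/(1+12+k).
Set (1+k)/(13+k) > 0.83 and solve: k > (0.83·13 − 1)/(1 − 0.83) = 57.588.
The smallest integer exceeding 57.588 is 58, and checking k=58: (59)/(71) = 0.8310 > 0.83.

k = 58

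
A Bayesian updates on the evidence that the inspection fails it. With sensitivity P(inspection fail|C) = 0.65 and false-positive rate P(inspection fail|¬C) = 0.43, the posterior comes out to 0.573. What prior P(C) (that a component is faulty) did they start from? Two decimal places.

In odds form, posterior odds = prior odds × likelihood ratio, so prior odds = posterior odds ÷ LR.
Posterior odds = 0.573/(1−0.573) = 1.3419. LR = 0.65/0.43 = 1.5116.
Prior odds = 1.3419/1.5116 = 0.8877, so P(C) = 0.8877/(1+0.8877) ≈ 0.47.

P(C) = 0.47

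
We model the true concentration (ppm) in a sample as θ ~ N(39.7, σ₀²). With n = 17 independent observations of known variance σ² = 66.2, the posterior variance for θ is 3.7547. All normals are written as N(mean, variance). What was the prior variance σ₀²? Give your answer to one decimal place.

Posterior precision equals prior precision plus data precision: 1/σ_n² = 1/σ₀² + n/σ².
So 1/σ₀² = 1/3.7547 − 17/66.2 = 0.266333 − 0.256798 = 0.009535.
Hence σ₀² = 1/0.009535 ≈ 104.9.

σ₀² = 104.9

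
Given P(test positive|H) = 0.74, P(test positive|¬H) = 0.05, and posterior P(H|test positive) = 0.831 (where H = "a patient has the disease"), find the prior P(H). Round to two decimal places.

P(H) = 0.25

Bayes' rule in odds form gives O(H|E) = O(H)·[P(E|H)/P(E|¬H)], hence O(H) = O(H|E)/LR.
Posterior odds = 0.831/(1−0.831) = 4.9172. LR = 0.74/0.05 = 14.8000.
Prior odds = 4.9172/14.8000 = 0.3322, so P(H) = 0.3322/(1+0.3322) ≈ 0.25.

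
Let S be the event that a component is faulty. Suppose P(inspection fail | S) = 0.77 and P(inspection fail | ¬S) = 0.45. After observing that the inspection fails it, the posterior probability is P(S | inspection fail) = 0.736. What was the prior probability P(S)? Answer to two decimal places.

Bayes' rule in odds form gives O(S|E) = O(S)·[P(E|S)/P(E|¬S)], hence O(S) = O(S|E)/LR.
Posterior odds = 0.736/(1−0.736) = 2.7879. LR = 0.77/0.45 = 1.7111.
Prior odds = 2.7879/1.7111 = 1.6293, so P(S) = 1.6293/(1+1.6293) ≈ 0.62.

P(S) = 0.62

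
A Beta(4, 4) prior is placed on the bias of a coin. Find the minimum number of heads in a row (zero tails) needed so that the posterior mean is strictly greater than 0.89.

k = 29

After k heads and 0 tails the posterior is Beta(4+k, 4), with mean (4+k)/(4+4+k).
Set (4+k)/(8+k) > 0.89 and solve: k > (0.89·8 − 4)/(1 − 0.89) = 28.364.
The smallest integer exceeding 28.364 is 29, and checking k=29: (33)/(37) = 0.8919 > 0.89.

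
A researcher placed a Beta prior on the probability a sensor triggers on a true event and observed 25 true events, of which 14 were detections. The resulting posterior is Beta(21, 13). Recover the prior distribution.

Beta(7, 2)

Beta is conjugate to the binomial likelihood: posterior = Beta(a+s, b+f).
So a = 21 − 14 = 7 and b = 13 − 11 = 2.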